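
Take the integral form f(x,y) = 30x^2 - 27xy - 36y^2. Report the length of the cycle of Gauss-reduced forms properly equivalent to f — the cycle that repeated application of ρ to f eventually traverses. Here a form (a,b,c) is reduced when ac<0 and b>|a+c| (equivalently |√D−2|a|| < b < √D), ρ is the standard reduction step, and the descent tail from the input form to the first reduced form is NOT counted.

D = 5049, ⌊√D⌋ = 71
descent: ρ → (-36,27,30)  [lands on river]
river: ρ → (30,33,-33)
river: ρ → (-33,33,30)
river: ρ → (30,27,-36)
river: ρ → (-36,45,21)
river: ρ → (21,39,-42)
river: ρ → (-42,45,18)
river: ρ → (18,63,-15)
river: ρ → (-15,57,30)
river: ρ → (30,63,-9)
river: ρ → (-9,63,30)
river: ρ → (30,57,-15)
river: ρ → (-15,63,18)
river: ρ → (18,45,-42)
river: ρ → (-42,39,21)
river: ρ → (21,45,-36)
ρ-cycle length = 16 (tail of 1 descent step not counted)

16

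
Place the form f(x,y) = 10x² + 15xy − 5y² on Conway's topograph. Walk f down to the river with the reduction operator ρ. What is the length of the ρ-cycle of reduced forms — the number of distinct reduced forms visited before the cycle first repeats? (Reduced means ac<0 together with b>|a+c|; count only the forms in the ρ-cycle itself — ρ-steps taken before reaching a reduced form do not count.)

D = 425, ⌊√D⌋ = 20
river: ρ → (-5,15,10)
river: ρ → (10,5,-10)
river: ρ → (-10,15,5)
river: ρ → (5,15,-10)
river: ρ → (-10,5,10)
river: ρ → (10,15,-5)
ρ-cycle length = 6 (tail of 0 descent steps not counted)

6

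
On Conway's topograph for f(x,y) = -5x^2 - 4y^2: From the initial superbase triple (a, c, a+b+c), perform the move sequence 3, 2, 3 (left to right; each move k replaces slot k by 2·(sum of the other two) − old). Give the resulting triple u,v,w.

start (-5,-4,-9) = (f(1,0),f(0,1),f(1,1))
replace slot 3: 2·((-5)+(-4)) − (-9) = -9 → (-5,-4,-9)
replace slot 2: 2·((-5)+(-9)) − (-4) = -24 → (-5,-24,-9)
replace slot 3: 2·((-5)+(-24)) − (-9) = -49 → (-5,-24,-49)

-5,-24,-49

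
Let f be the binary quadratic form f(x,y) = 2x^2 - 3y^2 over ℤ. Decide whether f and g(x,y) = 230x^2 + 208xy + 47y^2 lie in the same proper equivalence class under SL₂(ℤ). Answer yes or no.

D₁ = 24, D₂ = 24
river cycle of f (length 2): (2, 4, -1), (-1, 4, 2)
river cycle of g (length 2): (2, 4, -1), (-1, 4, 2)
cycles coincide ⇒ equivalent

yes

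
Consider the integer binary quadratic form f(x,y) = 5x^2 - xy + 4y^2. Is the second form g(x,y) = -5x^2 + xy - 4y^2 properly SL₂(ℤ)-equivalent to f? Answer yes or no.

D₁ = -79, D₂ = -79
f: flip: (5,-1,4)→(4,1,5)
f: reduced (well bottom): (4,1,5) with a≤c, −a<b≤a
g is negative-definite; reduce −g:
−g: flip: (5,-1,4)→(4,1,5)
−g: reduced (well bottom): (4,1,5) with a≤c, −a<b≤a
flip sign back: reduced form of g is (-4,-1,-5)
reduced forms (4, 1, 5) vs (-4, -1, -5) ⇒ inequivalent

no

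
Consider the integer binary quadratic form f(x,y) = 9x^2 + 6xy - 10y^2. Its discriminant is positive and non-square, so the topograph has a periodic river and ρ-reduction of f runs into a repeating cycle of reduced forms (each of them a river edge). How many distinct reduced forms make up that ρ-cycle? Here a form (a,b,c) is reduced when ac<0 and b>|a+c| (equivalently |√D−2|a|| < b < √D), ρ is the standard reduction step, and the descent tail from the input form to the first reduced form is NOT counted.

D = 396, ⌊√D⌋ = 19
river: ρ → (-10,14,5)
river: ρ → (5,16,-7)
river: ρ → (-7,12,9)
river: ρ → (9,6,-10)
ρ-cycle length = 4 (tail of 0 descent steps not counted)

4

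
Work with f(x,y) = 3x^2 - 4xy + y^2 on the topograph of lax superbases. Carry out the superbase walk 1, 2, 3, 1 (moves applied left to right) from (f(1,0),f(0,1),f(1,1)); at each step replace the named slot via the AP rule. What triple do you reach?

start (3,1,0) = (f(1,0),f(0,1),f(1,1))
replace slot 1: 2·(1+0) − 3 = -1 → (-1,1,0)
replace slot 2: 2·((-1)+0) − 1 = -3 → (-1,-3,0)
replace slot 3: 2·((-1)+(-3)) − 0 = -8 → (-1,-3,-8)
replace slot 1: 2·((-3)+(-8)) − (-1) = -21 → (-21,-3,-8)

-21,-3,-8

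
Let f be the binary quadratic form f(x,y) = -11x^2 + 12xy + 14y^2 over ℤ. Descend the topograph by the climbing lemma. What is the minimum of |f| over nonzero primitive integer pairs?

river: ρ → (14,16,-9)
river: ρ → (-9,20,10)
river: ρ → (10,20,-9)
river: ρ → (-9,16,14)
river: ρ → (14,12,-11)
river: ρ → (-11,10,15)
river: ρ → (15,20,-6)
river: ρ → (-6,16,21)
river: ρ → (21,26,-1)
river: ρ → (-1,26,21)
river: ρ → (21,16,-6)
river: ρ → (-6,20,15)
river: ρ → (15,10,-11)
river: ρ → (-11,12,14)
closes: descent 0, river 14
min |a| on river = 1

1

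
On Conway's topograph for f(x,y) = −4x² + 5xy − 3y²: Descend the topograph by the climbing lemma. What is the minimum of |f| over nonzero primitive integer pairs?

translate: b→3 (≡-5 mod 8), so (4,-5,3)→(4,3,2)
flip: (4,3,2)→(2,-3,4)
translate: b→1 (≡-3 mod 4), so (2,-3,4)→(2,1,3)
reduced (well bottom): (2,1,3) with a≤c, −a<b≤a
well minimum |f| = |-2| = 2 (negative-definite)

2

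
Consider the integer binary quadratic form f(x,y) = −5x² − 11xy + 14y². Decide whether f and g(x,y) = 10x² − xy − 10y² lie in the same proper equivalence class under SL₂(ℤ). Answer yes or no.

D₁ = 401, D₂ = 401
river cycle of f (length 6): (14, 11, -5), (-5, 19, 2), (2, 17, -14), (-14, 11, 5), (5, 19, -2), (-2, 17, 14)
river cycle of g (length 6): (-10, 1, 10), (10, 19, -1), (-1, 19, 10), (10, 1, -10), (-10, 19, 1), (1, 19, -10)
cycles differ ⇒ inequivalent

no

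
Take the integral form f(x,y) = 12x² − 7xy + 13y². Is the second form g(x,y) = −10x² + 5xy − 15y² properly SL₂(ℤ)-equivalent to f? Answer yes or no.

D₁ = -575, D₂ = -575
f: reduced (well bottom): (12,-7,13) with a≤c, −a<b≤a
g is negative-definite; reduce −g:
−g: reduced (well bottom): (10,-5,15) with a≤c, −a<b≤a
flip sign back: reduced form of g is (-10,5,-15)
reduced forms (12, -7, 13) vs (-10, 5, -15) ⇒ inequivalent

no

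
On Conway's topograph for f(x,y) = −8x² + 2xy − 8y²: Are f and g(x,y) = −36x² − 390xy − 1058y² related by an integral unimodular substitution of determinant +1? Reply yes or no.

D₁ = -252, D₂ = -252
f is negative-definite; reduce −f:
−f: flip: (8,-2,8)→(8,2,8)
−f: reduced (well bottom): (8,2,8) with a≤c, −a<b≤a
flip sign back: reduced form of f is (-8,-2,-8)
g is negative-definite; reduce −g:
−g: translate: b→30 (≡390 mod 72), so (36,390,1058)→(36,30,8)
−g: flip: (36,30,8)→(8,-30,36)
−g: translate: b→2 (≡-30 mod 16), so (8,-30,36)→(8,2,8)
−g: reduced (well bottom): (8,2,8) with a≤c, −a<b≤a
flip sign back: reduced form of g is (-8,-2,-8)
reduced forms (-8, -2, -8) vs (-8, -2, -8) ⇒ equivalent

yes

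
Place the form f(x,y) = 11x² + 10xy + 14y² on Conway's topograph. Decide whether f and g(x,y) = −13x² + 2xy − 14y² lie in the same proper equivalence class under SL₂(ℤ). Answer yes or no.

D₁ = -516, D₂ = -724
discriminants differ ⇒ not SL₂(ℤ)-equivalent

no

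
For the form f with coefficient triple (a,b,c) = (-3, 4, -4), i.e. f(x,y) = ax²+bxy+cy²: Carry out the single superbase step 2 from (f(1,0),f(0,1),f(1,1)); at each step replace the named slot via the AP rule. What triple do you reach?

start (-3,-4,-3) = (f(1,0),f(0,1),f(1,1))
replace slot 2: 2·((-3)+(-3)) − (-4) = -8 → (-3,-8,-3)

-3,-8,-3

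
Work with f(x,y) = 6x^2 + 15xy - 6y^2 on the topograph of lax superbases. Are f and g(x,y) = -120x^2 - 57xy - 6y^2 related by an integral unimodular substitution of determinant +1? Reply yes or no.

D₁ = 369, D₂ = 369
river cycle of f (length 10): (-6, 9, 12), (12, 15, -3), (-3, 15, 12), (12, 9, -6), (-6, 15, 6), (6, 9, -12), (-12, 15, 3), (3, 15, -12), (-12, 9, 6), (6, 15, -6)
river cycle of g (length 10): (-6, 9, 12), (12, 15, -3), (-3, 15, 12), (12, 9, -6), (-6, 15, 6), (6, 9, -12), (-12, 15, 3), (3, 15, -12), (-12, 9, 6), (6, 15, -6)
cycles coincide ⇒ equivalent

yes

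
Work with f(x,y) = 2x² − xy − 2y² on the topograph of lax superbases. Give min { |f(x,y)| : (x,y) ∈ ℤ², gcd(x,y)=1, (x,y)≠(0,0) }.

descent: ρ → (-2,1,2)  [lands on river]
river: ρ → (2,3,-1)
river: ρ → (-1,3,2)
river: ρ → (2,1,-2)
river: ρ → (-2,3,1)
river: ρ → (1,3,-2)
closes: descent 1, river 6
min |a| on river = 1

1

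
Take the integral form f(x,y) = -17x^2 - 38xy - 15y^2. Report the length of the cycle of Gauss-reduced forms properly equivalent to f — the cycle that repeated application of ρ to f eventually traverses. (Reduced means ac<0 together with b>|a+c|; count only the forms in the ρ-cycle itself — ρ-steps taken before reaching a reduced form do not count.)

D = 424, ⌊√D⌋ = 20
descent: ρ → (-15,8,6)
descent: ρ → (6,16,-7)  [lands on river]
river: ρ → (-7,12,10)
river: ρ → (10,8,-9)
river: ρ → (-9,10,9)
river: ρ → (9,8,-10)
river: ρ → (-10,12,7)
river: ρ → (7,16,-6)
river: ρ → (-6,20,1)
river: ρ → (1,20,-6)
river: ρ → (-6,16,7)
river: ρ → (7,12,-10)
river: ρ → (-10,8,9)
river: ρ → (9,10,-9)
river: ρ → (-9,8,10)
river: ρ → (10,12,-7)
river: ρ → (-7,16,6)
river: ρ → (6,20,-1)
river: ρ → (-1,20,6)
ρ-cycle length = 18 (tail of 2 descent steps not counted)

18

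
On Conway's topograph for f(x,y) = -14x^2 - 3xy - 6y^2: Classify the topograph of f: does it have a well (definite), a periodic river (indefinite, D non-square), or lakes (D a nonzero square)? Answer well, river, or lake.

D = b²−4ac = (-3)² − 4·(-14)·(-6) = -327
D < 0 ⇒ definite ⇒ every region one sign ⇒ single well

well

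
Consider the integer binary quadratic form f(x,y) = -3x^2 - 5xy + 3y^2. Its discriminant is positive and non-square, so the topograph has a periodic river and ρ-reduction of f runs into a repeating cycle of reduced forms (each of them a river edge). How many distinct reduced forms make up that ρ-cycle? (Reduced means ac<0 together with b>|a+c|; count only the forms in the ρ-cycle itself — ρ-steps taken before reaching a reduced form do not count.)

D = 61, ⌊√D⌋ = 7
descent: ρ → (3,5,-3)  [lands on river]
river: ρ → (-3,7,1)
river: ρ → (1,7,-3)
river: ρ → (-3,5,3)
river: ρ → (3,7,-1)
river: ρ → (-1,7,3)
ρ-cycle length = 6 (tail of 1 descent step not counted)

6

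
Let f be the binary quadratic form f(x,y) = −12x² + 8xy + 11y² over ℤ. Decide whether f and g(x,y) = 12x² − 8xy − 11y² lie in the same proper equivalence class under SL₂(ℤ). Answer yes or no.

D₁ = 592, D₂ = 592
river cycle of f (length 6): (11, 14, -9), (-9, 22, 3), (3, 20, -16), (-16, 12, 7), (7, 16, -12), (-12, 8, 11)
river cycle of g (length 6): (-11, 8, 12), (12, 16, -7), (-7, 12, 16), (16, 20, -3), (-3, 22, 9), (9, 14, -11)
cycles differ ⇒ inequivalent

no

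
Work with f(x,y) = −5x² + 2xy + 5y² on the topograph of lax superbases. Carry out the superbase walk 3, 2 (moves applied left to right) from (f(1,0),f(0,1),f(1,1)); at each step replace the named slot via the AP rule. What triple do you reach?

start (-5,5,2) = (f(1,0),f(0,1),f(1,1))
replace slot 3: 2·((-5)+5) − 2 = -2 → (-5,5,-2)
replace slot 2: 2·((-5)+(-2)) − 5 = -19 → (-5,-19,-2)

-5,-19,-2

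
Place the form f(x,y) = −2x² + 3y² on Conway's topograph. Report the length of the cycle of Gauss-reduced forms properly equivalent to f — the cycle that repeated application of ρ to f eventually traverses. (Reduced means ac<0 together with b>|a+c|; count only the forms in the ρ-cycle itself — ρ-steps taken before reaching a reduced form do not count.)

D = 24, ⌊√D⌋ = 4
descent: ρ → (3,0,-2)
descent: ρ → (-2,4,1)  [lands on river]
river: ρ → (1,4,-2)
ρ-cycle length = 2 (tail of 2 descent steps not counted)

2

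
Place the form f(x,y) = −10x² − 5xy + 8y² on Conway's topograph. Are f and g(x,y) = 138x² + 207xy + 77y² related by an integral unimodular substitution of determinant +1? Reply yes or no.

D₁ = 345, D₂ = 345
river cycle of f (length 10): (8, 5, -10), (-10, 15, 3), (3, 15, -10), (-10, 5, 8), (8, 11, -7), (-7, 17, 2), (2, 15, -15), (-15, 15, 2), (2, 17, -7), (-7, 11, 8)
river cycle of g (length 10): (8, 5, -10), (-10, 15, 3), (3, 15, -10), (-10, 5, 8), (8, 11, -7), (-7, 17, 2), (2, 15, -15), (-15, 15, 2), (2, 17, -7), (-7, 11, 8)
cycles coincide ⇒ equivalent

yes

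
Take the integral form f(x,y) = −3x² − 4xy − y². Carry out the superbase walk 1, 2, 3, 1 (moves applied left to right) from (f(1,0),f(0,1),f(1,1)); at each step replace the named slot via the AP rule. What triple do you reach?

start (-3,-1,-8) = (f(1,0),f(0,1),f(1,1))
replace slot 1: 2·((-1)+(-8)) − (-3) = -15 → (-15,-1,-8)
replace slot 2: 2·((-15)+(-8)) − (-1) = -45 → (-15,-45,-8)
replace slot 3: 2·((-15)+(-45)) − (-8) = -112 → (-15,-45,-112)
replace slot 1: 2·((-45)+(-112)) − (-15) = -299 → (-299,-45,-112)

-299,-45,-112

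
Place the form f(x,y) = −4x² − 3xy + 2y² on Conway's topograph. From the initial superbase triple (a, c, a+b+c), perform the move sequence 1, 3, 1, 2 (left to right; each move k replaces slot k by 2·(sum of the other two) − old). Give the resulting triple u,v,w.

start (-4,2,-5) = (f(1,0),f(0,1),f(1,1))
replace slot 1: 2·(2+(-5)) − (-4) = -2 → (-2,2,-5)
replace slot 3: 2·((-2)+2) − (-5) = 5 → (-2,2,5)
replace slot 1: 2·(2+5) − (-2) = 16 → (16,2,5)
replace slot 2: 2·(16+5) − 2 = 40 → (16,40,5)

16,40,5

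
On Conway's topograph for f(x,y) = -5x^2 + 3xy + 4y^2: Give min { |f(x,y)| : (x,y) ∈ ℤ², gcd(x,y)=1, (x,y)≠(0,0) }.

river: ρ → (4,5,-4)
river: ρ → (-4,3,5)
river: ρ → (5,7,-2)
river: ρ → (-2,9,1)
river: ρ → (1,9,-2)
river: ρ → (-2,7,5)
river: ρ → (5,3,-4)
river: ρ → (-4,5,4)
river: ρ → (4,3,-5)
river: ρ → (-5,7,2)
river: ρ → (2,9,-1)
river: ρ → (-1,9,2)
river: ρ → (2,7,-5)
river: ρ → (-5,3,4)
closes: descent 0, river 14
min |a| on river = 1

1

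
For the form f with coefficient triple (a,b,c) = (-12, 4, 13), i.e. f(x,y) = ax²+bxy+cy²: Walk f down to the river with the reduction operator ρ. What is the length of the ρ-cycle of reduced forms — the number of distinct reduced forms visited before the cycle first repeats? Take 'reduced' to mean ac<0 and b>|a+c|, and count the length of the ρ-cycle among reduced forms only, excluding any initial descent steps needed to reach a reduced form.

D = 640, ⌊√D⌋ = 25
river: ρ → (13,22,-3)
river: ρ → (-3,20,20)
river: ρ → (20,20,-3)
river: ρ → (-3,22,13)
river: ρ → (13,4,-12)
river: ρ → (-12,20,5)
river: ρ → (5,20,-12)
river: ρ → (-12,4,13)
ρ-cycle length = 8 (tail of 0 descent steps not counted)

8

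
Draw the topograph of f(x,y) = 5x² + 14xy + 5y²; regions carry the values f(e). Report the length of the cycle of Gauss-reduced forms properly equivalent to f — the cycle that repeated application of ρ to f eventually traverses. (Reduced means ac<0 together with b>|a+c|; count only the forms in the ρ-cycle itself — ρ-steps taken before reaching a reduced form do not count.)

D = 96, ⌊√D⌋ = 9
descent: ρ → (5,6,-3)  [lands on river]
river: ρ → (-3,6,5)
river: ρ → (5,4,-4)
river: ρ → (-4,4,5)
ρ-cycle length = 4 (tail of 1 descent step not counted)

4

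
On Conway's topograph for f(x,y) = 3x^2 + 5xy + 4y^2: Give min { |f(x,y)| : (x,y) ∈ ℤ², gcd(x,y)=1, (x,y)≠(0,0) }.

translate: b→-1 (≡5 mod 6), so (3,5,4)→(3,-1,2)
flip: (3,-1,2)→(2,1,3)
reduced (well bottom): (2,1,3) with a≤c, −a<b≤a
well minimum = a = 2

2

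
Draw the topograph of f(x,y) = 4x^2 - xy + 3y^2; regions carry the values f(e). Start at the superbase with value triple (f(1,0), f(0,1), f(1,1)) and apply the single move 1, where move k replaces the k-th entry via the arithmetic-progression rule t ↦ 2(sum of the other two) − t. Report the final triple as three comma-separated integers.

start (4,3,6) = (f(1,0),f(0,1),f(1,1))
replace slot 1: 2·(3+6) − 4 = 14 → (14,3,6)

14,3,6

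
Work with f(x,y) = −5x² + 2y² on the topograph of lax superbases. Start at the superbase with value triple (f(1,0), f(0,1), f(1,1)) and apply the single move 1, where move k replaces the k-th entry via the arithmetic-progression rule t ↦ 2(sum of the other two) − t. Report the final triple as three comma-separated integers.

start (-5,2,-3) = (f(1,0),f(0,1),f(1,1))
replace slot 1: 2·(2+(-3)) − (-5) = 3 → (3,2,-3)

3,2,-3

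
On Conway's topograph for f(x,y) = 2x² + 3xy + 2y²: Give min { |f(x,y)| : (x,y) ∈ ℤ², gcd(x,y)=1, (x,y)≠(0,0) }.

translate: b→-1 (≡3 mod 4), so (2,3,2)→(2,-1,1)
flip: (2,-1,1)→(1,1,2)
reduced (well bottom): (1,1,2) with a≤c, −a<b≤a
well minimum = a = 1

1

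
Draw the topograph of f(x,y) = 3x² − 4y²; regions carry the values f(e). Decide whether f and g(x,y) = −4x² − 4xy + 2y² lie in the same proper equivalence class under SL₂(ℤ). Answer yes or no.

D₁ = 48, D₂ = 48
river cycle of f (length 2): (3, 6, -1), (-1, 6, 3)
river cycle of g (length 2): (2, 4, -4), (-4, 4, 2)
cycles differ ⇒ inequivalent

no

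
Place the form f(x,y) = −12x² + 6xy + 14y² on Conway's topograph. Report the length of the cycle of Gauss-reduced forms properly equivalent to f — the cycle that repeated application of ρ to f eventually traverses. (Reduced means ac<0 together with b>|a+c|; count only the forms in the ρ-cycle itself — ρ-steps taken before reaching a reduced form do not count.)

D = 708, ⌊√D⌋ = 26
river: ρ → (14,22,-4)
river: ρ → (-4,26,2)
river: ρ → (2,26,-4)
river: ρ → (-4,22,14)
river: ρ → (14,6,-12)
river: ρ → (-12,18,8)
river: ρ → (8,14,-16)
river: ρ → (-16,18,6)
river: ρ → (6,18,-16)
river: ρ → (-16,14,8)
river: ρ → (8,18,-12)
river: ρ → (-12,6,14)
ρ-cycle length = 12 (tail of 0 descent steps not counted)

12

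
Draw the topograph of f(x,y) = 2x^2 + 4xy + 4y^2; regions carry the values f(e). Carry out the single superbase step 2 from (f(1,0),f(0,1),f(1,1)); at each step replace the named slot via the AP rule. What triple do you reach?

start (2,4,10) = (f(1,0),f(0,1),f(1,1))
replace slot 2: 2·(2+10) − 4 = 20 → (2,20,10)

2,20,10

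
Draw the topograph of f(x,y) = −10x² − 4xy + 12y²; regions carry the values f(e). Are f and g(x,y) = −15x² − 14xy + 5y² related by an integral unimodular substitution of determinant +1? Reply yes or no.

D₁ = 496, D₂ = 496
river cycle of f (length 8): (12, 4, -10), (-10, 16, 6), (6, 20, -4), (-4, 20, 6), (6, 16, -10), (-10, 4, 12), (12, 20, -2), (-2, 20, 12)
river cycle of g (length 16): (5, 14, -15), (-15, 16, 4), (4, 16, -15), (-15, 14, 5), (5, 16, -12), (-12, 8, 9), (9, 10, -11), (-11, 12, 8), (8, 20, -3), (-3, 22, 1), … (6 more)
cycles differ ⇒ inequivalent

no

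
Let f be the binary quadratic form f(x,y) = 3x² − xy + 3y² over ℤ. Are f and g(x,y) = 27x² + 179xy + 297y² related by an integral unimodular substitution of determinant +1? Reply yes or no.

D₁ = -35, D₂ = -35
f: flip: (3,-1,3)→(3,1,3)
f: reduced (well bottom): (3,1,3) with a≤c, −a<b≤a
g: translate: b→17 (≡179 mod 54), so (27,179,297)→(27,17,3)
g: flip: (27,17,3)→(3,-17,27)
g: translate: b→1 (≡-17 mod 6), so (3,-17,27)→(3,1,3)
g: reduced (well bottom): (3,1,3) with a≤c, −a<b≤a
reduced forms (3, 1, 3) vs (3, 1, 3) ⇒ equivalent

yes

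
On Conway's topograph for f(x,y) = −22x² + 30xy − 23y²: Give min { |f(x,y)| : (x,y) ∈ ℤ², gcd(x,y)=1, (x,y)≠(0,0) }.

translate: b→14 (≡-30 mod 44), so (22,-30,23)→(22,14,15)
flip: (22,14,15)→(15,-14,22)
reduced (well bottom): (15,-14,22) with a≤c, −a<b≤a
well minimum |f| = |-15| = 15 (negative-definite)

15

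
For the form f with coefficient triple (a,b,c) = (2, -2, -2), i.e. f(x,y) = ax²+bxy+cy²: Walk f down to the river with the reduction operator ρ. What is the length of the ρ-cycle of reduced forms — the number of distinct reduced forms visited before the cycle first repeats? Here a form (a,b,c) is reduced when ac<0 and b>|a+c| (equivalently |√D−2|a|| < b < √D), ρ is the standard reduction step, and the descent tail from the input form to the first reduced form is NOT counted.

D = 20, ⌊√D⌋ = 4
descent: ρ → (-2,2,2)  [lands on river]
river: ρ → (2,2,-2)
ρ-cycle length = 2 (tail of 1 descent step not counted)

2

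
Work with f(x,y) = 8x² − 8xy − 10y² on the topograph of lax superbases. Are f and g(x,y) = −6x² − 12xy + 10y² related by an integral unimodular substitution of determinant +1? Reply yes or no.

D₁ = 384, D₂ = 384
river cycle of f (length 4): (-10, 8, 8), (8, 8, -10), (-10, 12, 6), (6, 12, -10)
river cycle of g (length 4): (10, 12, -6), (-6, 12, 10), (10, 8, -8), (-8, 8, 10)
cycles differ ⇒ inequivalent

no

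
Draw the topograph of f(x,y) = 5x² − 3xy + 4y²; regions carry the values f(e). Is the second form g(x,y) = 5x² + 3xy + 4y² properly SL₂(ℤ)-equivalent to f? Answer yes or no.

D₁ = -71, D₂ = -71
f: flip: (5,-3,4)→(4,3,5)
f: reduced (well bottom): (4,3,5) with a≤c, −a<b≤a
g: flip: (5,3,4)→(4,-3,5)
g: reduced (well bottom): (4,-3,5) with a≤c, −a<b≤a
reduced forms (4, 3, 5) vs (4, -3, 5) ⇒ inequivalent

no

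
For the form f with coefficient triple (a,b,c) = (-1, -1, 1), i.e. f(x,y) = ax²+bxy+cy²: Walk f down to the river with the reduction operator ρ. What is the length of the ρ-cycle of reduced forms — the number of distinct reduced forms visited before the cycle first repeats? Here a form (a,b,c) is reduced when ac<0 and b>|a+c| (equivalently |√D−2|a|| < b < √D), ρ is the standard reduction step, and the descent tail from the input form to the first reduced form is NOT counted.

D = 5, ⌊√D⌋ = 2
descent: ρ → (1,1,-1)  [lands on river]
river: ρ → (-1,1,1)
ρ-cycle length = 2 (tail of 1 descent step not counted)

2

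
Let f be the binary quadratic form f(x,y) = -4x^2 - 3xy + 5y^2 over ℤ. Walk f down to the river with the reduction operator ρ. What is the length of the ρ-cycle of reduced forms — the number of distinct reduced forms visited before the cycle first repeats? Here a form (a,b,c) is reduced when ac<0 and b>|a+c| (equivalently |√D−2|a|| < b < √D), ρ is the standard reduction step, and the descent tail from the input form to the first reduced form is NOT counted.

D = 89, ⌊√D⌋ = 9
descent: ρ → (5,3,-4)  [lands on river]
river: ρ → (-4,5,4)
river: ρ → (4,3,-5)
river: ρ → (-5,7,2)
river: ρ → (2,9,-1)
river: ρ → (-1,9,2)
river: ρ → (2,7,-5)
river: ρ → (-5,3,4)
river: ρ → (4,5,-4)
river: ρ → (-4,3,5)
river: ρ → (5,7,-2)
river: ρ → (-2,9,1)
river: ρ → (1,9,-2)
river: ρ → (-2,7,5)
ρ-cycle length = 14 (tail of 1 descent step not counted)

14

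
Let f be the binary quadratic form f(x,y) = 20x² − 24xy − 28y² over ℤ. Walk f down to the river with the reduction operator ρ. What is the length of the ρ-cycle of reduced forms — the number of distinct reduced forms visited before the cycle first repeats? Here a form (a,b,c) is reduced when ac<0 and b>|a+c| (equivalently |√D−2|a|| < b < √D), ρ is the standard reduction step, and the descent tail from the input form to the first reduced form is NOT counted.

D = 2816, ⌊√D⌋ = 53
descent: ρ → (-28,24,20)  [lands on river]
river: ρ → (20,16,-32)
river: ρ → (-32,48,4)
river: ρ → (4,48,-32)
river: ρ → (-32,16,20)
river: ρ → (20,24,-28)
river: ρ → (-28,32,16)
river: ρ → (16,32,-28)
ρ-cycle length = 8 (tail of 1 descent step not counted)

8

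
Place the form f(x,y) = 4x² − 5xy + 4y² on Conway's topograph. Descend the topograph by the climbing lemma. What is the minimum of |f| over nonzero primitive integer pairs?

translate: b→3 (≡-5 mod 8), so (4,-5,4)→(4,3,3)
flip: (4,3,3)→(3,-3,4)
translate: b→3 (≡-3 mod 6), so (3,-3,4)→(3,3,4)
reduced (well bottom): (3,3,4) with a≤c, −a<b≤a
well minimum = a = 3

3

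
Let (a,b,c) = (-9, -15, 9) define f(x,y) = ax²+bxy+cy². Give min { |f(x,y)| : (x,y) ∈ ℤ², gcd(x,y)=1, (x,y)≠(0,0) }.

descent: ρ → (9,15,-9)  [lands on river]
river: ρ → (-9,21,3)
river: ρ → (3,21,-9)
river: ρ → (-9,15,9)
river: ρ → (9,21,-3)
river: ρ → (-3,21,9)
closes: descent 1, river 6
min |a| on river = 3

3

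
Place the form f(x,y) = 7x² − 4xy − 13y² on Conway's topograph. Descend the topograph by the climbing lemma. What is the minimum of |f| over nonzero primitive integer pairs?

descent: ρ → (-13,4,7)
descent: ρ → (7,10,-10)  [lands on river]
river: ρ → (-10,10,7)
river: ρ → (7,18,-2)
river: ρ → (-2,18,7)
closes: descent 2, river 4
min |a| on river = 2

2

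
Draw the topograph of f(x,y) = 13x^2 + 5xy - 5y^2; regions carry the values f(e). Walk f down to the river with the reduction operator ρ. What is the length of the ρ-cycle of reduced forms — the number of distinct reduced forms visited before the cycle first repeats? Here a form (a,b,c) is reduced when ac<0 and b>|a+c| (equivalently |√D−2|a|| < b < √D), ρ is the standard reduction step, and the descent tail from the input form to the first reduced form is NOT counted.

D = 285, ⌊√D⌋ = 16
descent: ρ → (-5,15,3)  [lands on river]
river: ρ → (3,15,-5)
ρ-cycle length = 2 (tail of 1 descent step not counted)

2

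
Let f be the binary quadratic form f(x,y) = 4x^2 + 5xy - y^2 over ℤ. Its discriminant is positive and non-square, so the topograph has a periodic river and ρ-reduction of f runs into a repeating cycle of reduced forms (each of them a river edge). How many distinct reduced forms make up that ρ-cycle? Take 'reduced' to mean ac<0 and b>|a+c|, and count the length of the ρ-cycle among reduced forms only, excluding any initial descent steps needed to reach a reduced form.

D = 41, ⌊√D⌋ = 6
river: ρ → (-1,5,4)
river: ρ → (4,3,-2)
river: ρ → (-2,5,2)
river: ρ → (2,3,-4)
river: ρ → (-4,5,1)
river: ρ → (1,5,-4)
river: ρ → (-4,3,2)
river: ρ → (2,5,-2)
river: ρ → (-2,3,4)
river: ρ → (4,5,-1)
ρ-cycle length = 10 (tail of 0 descent steps not counted)

10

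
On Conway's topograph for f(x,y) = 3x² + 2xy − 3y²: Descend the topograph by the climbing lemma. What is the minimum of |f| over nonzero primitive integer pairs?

river: ρ → (-3,4,2)
river: ρ → (2,4,-3)
river: ρ → (-3,2,3)
river: ρ → (3,4,-2)
river: ρ → (-2,4,3)
river: ρ → (3,2,-3)
closes: descent 0, river 6
min |a| on river = 2

2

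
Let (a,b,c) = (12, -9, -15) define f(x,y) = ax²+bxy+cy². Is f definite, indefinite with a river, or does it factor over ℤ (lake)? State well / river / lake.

D = b²−4ac = (-9)² − 4·12·(-15) = 801
D > 0 non-square ⇒ indefinite ⇒ periodic river

river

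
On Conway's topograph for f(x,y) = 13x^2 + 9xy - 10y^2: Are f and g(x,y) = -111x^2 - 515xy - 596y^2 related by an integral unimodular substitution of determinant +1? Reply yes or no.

D₁ = 601, D₂ = 601
river cycle of f (length 66): (-10, 11, 12), (12, 13, -9), (-9, 23, 2), (2, 21, -20), (-20, 19, 3), (3, 23, -6), (-6, 13, 18), (18, 23, -1), (-1, 23, 18), (18, 13, -6), … (56 more)
river cycle of g (length 66): (-10, 11, 12), (12, 13, -9), (-9, 23, 2), (2, 21, -20), (-20, 19, 3), (3, 23, -6), (-6, 13, 18), (18, 23, -1), (-1, 23, 18), (18, 13, -6), … (56 more)
cycles coincide ⇒ equivalent

yes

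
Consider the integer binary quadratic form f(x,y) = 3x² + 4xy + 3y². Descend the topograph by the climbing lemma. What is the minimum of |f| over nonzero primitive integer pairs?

translate: b→-2 (≡4 mod 6), so (3,4,3)→(3,-2,2)
flip: (3,-2,2)→(2,2,3)
reduced (well bottom): (2,2,3) with a≤c, −a<b≤a
well minimum = a = 2

2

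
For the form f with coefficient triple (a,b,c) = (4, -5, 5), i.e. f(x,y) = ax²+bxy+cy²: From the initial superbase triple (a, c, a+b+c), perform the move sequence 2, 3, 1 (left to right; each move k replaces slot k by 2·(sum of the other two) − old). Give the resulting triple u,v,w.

start (4,5,4) = (f(1,0),f(0,1),f(1,1))
replace slot 2: 2·(4+4) − 5 = 11 → (4,11,4)
replace slot 3: 2·(4+11) − 4 = 26 → (4,11,26)
replace slot 1: 2·(11+26) − 4 = 70 → (70,11,26)

70,11,26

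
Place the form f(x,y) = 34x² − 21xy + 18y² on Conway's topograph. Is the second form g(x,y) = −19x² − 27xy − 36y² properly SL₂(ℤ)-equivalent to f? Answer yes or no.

D₁ = -2007, D₂ = -2007
f: flip: (34,-21,18)→(18,21,34)
f: translate: b→-15 (≡21 mod 36), so (18,21,34)→(18,-15,31)
f: reduced (well bottom): (18,-15,31) with a≤c, −a<b≤a
g is negative-definite; reduce −g:
−g: translate: b→-11 (≡27 mod 38), so (19,27,36)→(19,-11,28)
−g: reduced (well bottom): (19,-11,28) with a≤c, −a<b≤a
flip sign back: reduced form of g is (-19,11,-28)
reduced forms (18, -15, 31) vs (-19, 11, -28) ⇒ inequivalent

no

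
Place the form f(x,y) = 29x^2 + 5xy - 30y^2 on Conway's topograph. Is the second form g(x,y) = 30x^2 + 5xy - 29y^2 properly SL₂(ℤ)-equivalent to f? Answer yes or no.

D₁ = 3505, D₂ = 3505
river cycle of f (length 32): (-30, 55, 4), (4, 57, -16), (-16, 39, 31), (31, 23, -24), (-24, 25, 30), (30, 35, -19), (-19, 41, 24), (24, 55, -5), (-5, 55, 24), (24, 41, -19), … (22 more)
river cycle of g (length 32): (-29, 53, 6), (6, 55, -20), (-20, 25, 36), (36, 47, -9), (-9, 43, 46), (46, 49, -6), (-6, 59, 1), (1, 59, -6), (-6, 49, 46), (46, 43, -9), … (22 more)
cycles differ ⇒ inequivalent

no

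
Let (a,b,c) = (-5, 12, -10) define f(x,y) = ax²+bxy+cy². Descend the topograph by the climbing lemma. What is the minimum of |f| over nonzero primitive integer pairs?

translate: b→-2 (≡-12 mod 10), so (5,-12,10)→(5,-2,3)
flip: (5,-2,3)→(3,2,5)
reduced (well bottom): (3,2,5) with a≤c, −a<b≤a
well minimum |f| = |-3| = 3 (negative-definite)

3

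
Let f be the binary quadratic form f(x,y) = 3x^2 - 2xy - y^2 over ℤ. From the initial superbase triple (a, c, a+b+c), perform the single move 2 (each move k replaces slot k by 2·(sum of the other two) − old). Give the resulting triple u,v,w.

start (3,-1,0) = (f(1,0),f(0,1),f(1,1))
replace slot 2: 2·(3+0) − (-1) = 7 → (3,7,0)

3,7,0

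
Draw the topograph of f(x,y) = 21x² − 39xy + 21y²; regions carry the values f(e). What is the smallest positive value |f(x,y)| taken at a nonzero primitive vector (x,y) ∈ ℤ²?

translate: b→3 (≡-39 mod 42), so (21,-39,21)→(21,3,3)
flip: (21,3,3)→(3,-3,21)
translate: b→3 (≡-3 mod 6), so (3,-3,21)→(3,3,21)
reduced (well bottom): (3,3,21) with a≤c, −a<b≤a
well minimum = a = 3

3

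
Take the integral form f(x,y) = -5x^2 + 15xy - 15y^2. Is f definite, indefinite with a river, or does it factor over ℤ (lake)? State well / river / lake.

D = b²−4ac = 15² − 4·(-5)·(-15) = -75
D < 0 ⇒ definite ⇒ every region one sign ⇒ single well

well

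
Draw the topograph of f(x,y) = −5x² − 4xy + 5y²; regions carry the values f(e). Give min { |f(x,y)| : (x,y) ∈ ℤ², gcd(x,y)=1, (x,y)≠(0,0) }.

descent: ρ → (5,4,-5)  [lands on river]
river: ρ → (-5,6,4)
river: ρ → (4,10,-1)
river: ρ → (-1,10,4)
river: ρ → (4,6,-5)
river: ρ → (-5,4,5)
river: ρ → (5,6,-4)
river: ρ → (-4,10,1)
river: ρ → (1,10,-4)
river: ρ → (-4,6,5)
closes: descent 1, river 10
min |a| on river = 1

1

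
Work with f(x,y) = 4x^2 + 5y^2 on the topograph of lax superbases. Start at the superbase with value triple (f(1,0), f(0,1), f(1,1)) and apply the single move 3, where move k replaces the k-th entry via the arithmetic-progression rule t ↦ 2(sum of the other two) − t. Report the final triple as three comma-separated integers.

start (4,5,9) = (f(1,0),f(0,1),f(1,1))
replace slot 3: 2·(4+5) − 9 = 9 → (4,5,9)

4,5,9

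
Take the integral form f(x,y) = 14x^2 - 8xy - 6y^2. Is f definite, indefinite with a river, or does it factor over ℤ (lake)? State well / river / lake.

D = b²−4ac = (-8)² − 4·14·(-6) = 400
D = 20² is a perfect square ⇒ form factors over ℤ ⇒ lakes

lake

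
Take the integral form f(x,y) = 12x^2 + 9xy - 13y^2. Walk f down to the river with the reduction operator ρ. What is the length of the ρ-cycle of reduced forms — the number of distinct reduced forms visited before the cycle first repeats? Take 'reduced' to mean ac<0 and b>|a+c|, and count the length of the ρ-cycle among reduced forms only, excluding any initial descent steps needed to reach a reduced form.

D = 705, ⌊√D⌋ = 26
river: ρ → (-13,17,8)
river: ρ → (8,15,-15)
river: ρ → (-15,15,8)
river: ρ → (8,17,-13)
river: ρ → (-13,9,12)
river: ρ → (12,15,-10)
river: ρ → (-10,25,2)
river: ρ → (2,23,-22)
river: ρ → (-22,21,3)
river: ρ → (3,21,-22)
river: ρ → (-22,23,2)
river: ρ → (2,25,-10)
river: ρ → (-10,15,12)
river: ρ → (12,9,-13)
ρ-cycle length = 14 (tail of 0 descent steps not counted)

14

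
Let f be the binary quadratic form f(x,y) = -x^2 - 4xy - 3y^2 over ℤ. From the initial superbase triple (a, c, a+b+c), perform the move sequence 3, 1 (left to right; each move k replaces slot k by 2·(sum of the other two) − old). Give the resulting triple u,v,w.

start (-1,-3,-8) = (f(1,0),f(0,1),f(1,1))
replace slot 3: 2·((-1)+(-3)) − (-8) = 0 → (-1,-3,0)
replace slot 1: 2·((-3)+0) − (-1) = -5 → (-5,-3,0)

-5,-3,0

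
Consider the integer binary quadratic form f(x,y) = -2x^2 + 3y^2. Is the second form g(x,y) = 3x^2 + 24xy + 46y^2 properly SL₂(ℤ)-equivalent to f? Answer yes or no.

D₁ = 24, D₂ = 24
river cycle of f (length 2): (-2, 4, 1), (1, 4, -2)
river cycle of g (length 2): (-2, 4, 1), (1, 4, -2)
cycles coincide ⇒ equivalent

yes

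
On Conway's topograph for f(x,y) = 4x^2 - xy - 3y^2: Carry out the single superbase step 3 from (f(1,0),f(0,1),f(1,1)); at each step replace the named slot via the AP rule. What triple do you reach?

start (4,-3,0) = (f(1,0),f(0,1),f(1,1))
replace slot 3: 2·(4+(-3)) − 0 = 2 → (4,-3,2)

4,-3,2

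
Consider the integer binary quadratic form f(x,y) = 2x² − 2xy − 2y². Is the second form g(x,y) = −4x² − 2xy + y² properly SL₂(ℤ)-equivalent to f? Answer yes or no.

D₁ = 20, D₂ = 20
river cycle of f (length 2): (-2, 2, 2), (2, 2, -2)
river cycle of g (length 2): (1, 4, -1), (-1, 4, 1)
cycles differ ⇒ inequivalent

no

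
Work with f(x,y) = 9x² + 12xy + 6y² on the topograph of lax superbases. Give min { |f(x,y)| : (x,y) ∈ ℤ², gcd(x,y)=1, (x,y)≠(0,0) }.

translate: b→-6 (≡12 mod 18), so (9,12,6)→(9,-6,3)
flip: (9,-6,3)→(3,6,9)
translate: b→0 (≡6 mod 6), so (3,6,9)→(3,0,6)
reduced (well bottom): (3,0,6) with a≤c, −a<b≤a
well minimum = a = 3

3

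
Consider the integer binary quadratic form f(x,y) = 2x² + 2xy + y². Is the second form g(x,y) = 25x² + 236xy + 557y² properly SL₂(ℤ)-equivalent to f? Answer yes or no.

D₁ = -4, D₂ = -4
f: flip: (2,2,1)→(1,-2,2)
f: translate: b→0 (≡-2 mod 2), so (1,-2,2)→(1,0,1)
f: reduced (well bottom): (1,0,1) with a≤c, −a<b≤a
g: translate: b→-14 (≡236 mod 50), so (25,236,557)→(25,-14,2)
g: flip: (25,-14,2)→(2,14,25)
g: translate: b→2 (≡14 mod 4), so (2,14,25)→(2,2,1)
g: flip: (2,2,1)→(1,-2,2)
g: translate: b→0 (≡-2 mod 2), so (1,-2,2)→(1,0,1)
g: reduced (well bottom): (1,0,1) with a≤c, −a<b≤a
reduced forms (1, 0, 1) vs (1, 0, 1) ⇒ equivalent

yes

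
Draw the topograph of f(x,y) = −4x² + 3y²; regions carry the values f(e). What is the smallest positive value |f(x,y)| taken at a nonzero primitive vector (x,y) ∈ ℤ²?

descent: ρ → (3,6,-1)  [lands on river]
river: ρ → (-1,6,3)
closes: descent 1, river 2
min |a| on river = 1

1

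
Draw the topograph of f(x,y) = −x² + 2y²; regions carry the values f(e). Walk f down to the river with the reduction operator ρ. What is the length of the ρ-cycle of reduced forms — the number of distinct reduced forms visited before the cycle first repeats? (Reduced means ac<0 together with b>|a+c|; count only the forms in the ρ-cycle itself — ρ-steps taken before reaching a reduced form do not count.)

D = 8, ⌊√D⌋ = 2
descent: ρ → (2,0,-1)
descent: ρ → (-1,2,1)  [lands on river]
river: ρ → (1,2,-1)
ρ-cycle length = 2 (tail of 2 descent steps not counted)

2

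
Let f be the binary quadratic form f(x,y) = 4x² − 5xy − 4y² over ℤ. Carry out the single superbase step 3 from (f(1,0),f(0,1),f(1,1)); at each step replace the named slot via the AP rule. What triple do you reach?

start (4,-4,-5) = (f(1,0),f(0,1),f(1,1))
replace slot 3: 2·(4+(-4)) − (-5) = 5 → (4,-4,5)

4,-4,5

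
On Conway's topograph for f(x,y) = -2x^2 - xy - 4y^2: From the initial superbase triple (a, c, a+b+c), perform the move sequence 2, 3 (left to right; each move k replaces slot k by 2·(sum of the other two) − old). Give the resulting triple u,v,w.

start (-2,-4,-7) = (f(1,0),f(0,1),f(1,1))
replace slot 2: 2·((-2)+(-7)) − (-4) = -14 → (-2,-14,-7)
replace slot 3: 2·((-2)+(-14)) − (-7) = -25 → (-2,-14,-25)

-2,-14,-25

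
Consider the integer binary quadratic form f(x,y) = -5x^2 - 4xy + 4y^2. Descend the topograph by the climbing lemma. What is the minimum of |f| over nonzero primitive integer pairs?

descent: ρ → (4,4,-5)  [lands on river]
river: ρ → (-5,6,3)
river: ρ → (3,6,-5)
river: ρ → (-5,4,4)
closes: descent 1, river 4
min |a| on river = 3

3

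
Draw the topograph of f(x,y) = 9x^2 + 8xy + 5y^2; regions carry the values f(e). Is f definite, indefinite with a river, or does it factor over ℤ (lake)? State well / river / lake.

D = b²−4ac = 8² − 4·9·5 = -116
D < 0 ⇒ definite ⇒ every region one sign ⇒ single well

well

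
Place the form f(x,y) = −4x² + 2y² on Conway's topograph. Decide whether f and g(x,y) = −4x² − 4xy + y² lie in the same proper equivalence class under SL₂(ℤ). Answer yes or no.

D₁ = 32, D₂ = 32
river cycle of f (length 2): (2, 4, -2), (-2, 4, 2)
river cycle of g (length 2): (1, 4, -4), (-4, 4, 1)
cycles differ ⇒ inequivalent

no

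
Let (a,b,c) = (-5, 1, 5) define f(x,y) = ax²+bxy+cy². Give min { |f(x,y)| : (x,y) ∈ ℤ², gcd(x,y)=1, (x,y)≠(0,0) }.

river: ρ → (5,9,-1)
river: ρ → (-1,9,5)
river: ρ → (5,1,-5)
river: ρ → (-5,9,1)
river: ρ → (1,9,-5)
river: ρ → (-5,1,5)
closes: descent 0, river 6
min |a| on river = 1

1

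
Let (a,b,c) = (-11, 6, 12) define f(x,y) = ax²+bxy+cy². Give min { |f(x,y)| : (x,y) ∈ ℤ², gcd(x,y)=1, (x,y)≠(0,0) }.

river: ρ → (12,18,-5)
river: ρ → (-5,22,4)
river: ρ → (4,18,-15)
river: ρ → (-15,12,7)
river: ρ → (7,16,-11)
river: ρ → (-11,6,12)
closes: descent 0, river 6
min |a| on river = 4

4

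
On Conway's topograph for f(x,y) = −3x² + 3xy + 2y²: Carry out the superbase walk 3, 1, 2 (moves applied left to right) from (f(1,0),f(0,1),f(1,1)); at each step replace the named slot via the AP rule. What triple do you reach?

start (-3,2,2) = (f(1,0),f(0,1),f(1,1))
replace slot 3: 2·((-3)+2) − 2 = -4 → (-3,2,-4)
replace slot 1: 2·(2+(-4)) − (-3) = -1 → (-1,2,-4)
replace slot 2: 2·((-1)+(-4)) − 2 = -12 → (-1,-12,-4)

-1,-12,-4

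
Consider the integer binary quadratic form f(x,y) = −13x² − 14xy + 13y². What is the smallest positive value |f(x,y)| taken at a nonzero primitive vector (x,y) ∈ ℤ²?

descent: ρ → (13,14,-13)  [lands on river]
river: ρ → (-13,12,14)
river: ρ → (14,16,-11)
river: ρ → (-11,28,2)
river: ρ → (2,28,-11)
river: ρ → (-11,16,14)
river: ρ → (14,12,-13)
river: ρ → (-13,14,13)
river: ρ → (13,12,-14)
river: ρ → (-14,16,11)
river: ρ → (11,28,-2)
river: ρ → (-2,28,11)
river: ρ → (11,16,-14)
river: ρ → (-14,12,13)
closes: descent 1, river 14
min |a| on river = 2

2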